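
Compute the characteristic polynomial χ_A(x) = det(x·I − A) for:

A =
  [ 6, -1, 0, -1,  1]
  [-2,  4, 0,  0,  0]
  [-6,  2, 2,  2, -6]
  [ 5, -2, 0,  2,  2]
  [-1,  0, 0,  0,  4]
x^5 - 18*x^4 + 128*x^3 - 448*x^2 + 768*x - 512

Expanding det(x·I − A) (e.g. by cofactor expansion or by noting that A is similar to its Jordan form J, which has the same characteristic polynomial as A) gives
  χ_A(x) = x^5 - 18*x^4 + 128*x^3 - 448*x^2 + 768*x - 512
which factors as (x - 4)^4*(x - 2). The eigenvalues (with algebraic multiplicities) are λ = 2 with multiplicity 1, λ = 4 with multiplicity 4.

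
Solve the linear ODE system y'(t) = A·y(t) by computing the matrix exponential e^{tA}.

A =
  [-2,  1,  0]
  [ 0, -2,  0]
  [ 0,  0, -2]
e^{tA} =
  [exp(-2*t), t*exp(-2*t), 0]
  [0, exp(-2*t), 0]
  [0, 0, exp(-2*t)]

Strategy: write A = P · J · P⁻¹ where J is a Jordan canonical form, so e^{tA} = P · e^{tJ} · P⁻¹, and e^{tJ} can be computed block-by-block.

A has Jordan form
J =
  [-2,  1,  0]
  [ 0, -2,  0]
  [ 0,  0, -2]
(up to reordering of blocks).

Per-block formulas:
  For a 2×2 Jordan block J_2(-2): exp(t · J_2(-2)) = e^(-2t)·(I + t·N), where N is the 2×2 nilpotent shift.
  For a 1×1 block at λ = -2: exp(t · [-2]) = [e^(-2t)].

After assembling e^{tJ} and conjugating by P, we get:

e^{tA} =
  [exp(-2*t), t*exp(-2*t), 0]
  [0, exp(-2*t), 0]
  [0, 0, exp(-2*t)]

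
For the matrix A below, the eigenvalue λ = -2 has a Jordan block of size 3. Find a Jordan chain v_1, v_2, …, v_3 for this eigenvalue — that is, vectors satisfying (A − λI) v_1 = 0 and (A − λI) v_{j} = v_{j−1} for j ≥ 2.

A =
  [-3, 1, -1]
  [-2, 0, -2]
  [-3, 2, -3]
A Jordan chain for λ = -2 of length 3:
v_1 = (2, 4, 2)ᵀ
v_2 = (-1, -2, -3)ᵀ
v_3 = (1, 0, 0)ᵀ

Let N = A − (-2)·I. We want v_3 with N^3 v_3 = 0 but N^2 v_3 ≠ 0; then v_{j-1} := N · v_j for j = 3, …, 2.

Pick v_3 = (1, 0, 0)ᵀ.
Then v_2 = N · v_3 = (-1, -2, -3)ᵀ.
Then v_1 = N · v_2 = (2, 4, 2)ᵀ.

Sanity check: (A − (-2)·I) v_1 = (0, 0, 0)ᵀ = 0. ✓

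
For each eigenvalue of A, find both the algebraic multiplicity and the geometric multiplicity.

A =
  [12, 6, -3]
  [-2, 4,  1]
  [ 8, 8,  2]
λ = 6: alg = 3, geom = 2

Step 1 — factor the characteristic polynomial to read off the algebraic multiplicities:
  χ_A(x) = (x - 6)^3

Step 2 — compute geometric multiplicities via the rank-nullity identity g(λ) = n − rank(A − λI):
  rank(A − (6)·I) = 1, so dim ker(A − (6)·I) = n − 1 = 2

Summary:
  λ = 6: algebraic multiplicity = 3, geometric multiplicity = 2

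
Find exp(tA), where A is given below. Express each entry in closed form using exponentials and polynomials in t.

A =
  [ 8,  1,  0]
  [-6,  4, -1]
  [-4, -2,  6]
e^{tA} =
  [-t^2*exp(6*t) + 2*t*exp(6*t) + exp(6*t), t*exp(6*t), -t^2*exp(6*t)/2]
  [2*t^2*exp(6*t) - 6*t*exp(6*t), -2*t*exp(6*t) + exp(6*t), t^2*exp(6*t) - t*exp(6*t)]
  [2*t^2*exp(6*t) - 4*t*exp(6*t), -2*t*exp(6*t), t^2*exp(6*t) + exp(6*t)]

Strategy: write A = P · J · P⁻¹ where J is a Jordan canonical form, so e^{tA} = P · e^{tJ} · P⁻¹, and e^{tJ} can be computed block-by-block.

A has Jordan form
J =
  [6, 1, 0]
  [0, 6, 1]
  [0, 0, 6]
(up to reordering of blocks).

Per-block formulas:
  For a 3×3 Jordan block J_3(6): exp(t · J_3(6)) = e^(6t)·(I + t·N + (t^2/2)·N^2), where N is the 3×3 nilpotent shift.

After assembling e^{tJ} and conjugating by P, we get:

e^{tA} =
  [-t^2*exp(6*t) + 2*t*exp(6*t) + exp(6*t), t*exp(6*t), -t^2*exp(6*t)/2]
  [2*t^2*exp(6*t) - 6*t*exp(6*t), -2*t*exp(6*t) + exp(6*t), t^2*exp(6*t) - t*exp(6*t)]
  [2*t^2*exp(6*t) - 4*t*exp(6*t), -2*t*exp(6*t), t^2*exp(6*t) + exp(6*t)]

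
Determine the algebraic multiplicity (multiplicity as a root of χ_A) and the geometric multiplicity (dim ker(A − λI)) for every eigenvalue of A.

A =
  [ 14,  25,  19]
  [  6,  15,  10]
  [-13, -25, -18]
λ = 1: alg = 1, geom = 1; λ = 5: alg = 2, geom = 1

Step 1 — factor the characteristic polynomial to read off the algebraic multiplicities:
  χ_A(x) = (x - 5)^2*(x - 1)

Step 2 — compute geometric multiplicities via the rank-nullity identity g(λ) = n − rank(A − λI):
  rank(A − (1)·I) = 2, so dim ker(A − (1)·I) = n − 2 = 1
  rank(A − (5)·I) = 2, so dim ker(A − (5)·I) = n − 2 = 1

Summary:
  λ = 1: algebraic multiplicity = 1, geometric multiplicity = 1
  λ = 5: algebraic multiplicity = 2, geometric multiplicity = 1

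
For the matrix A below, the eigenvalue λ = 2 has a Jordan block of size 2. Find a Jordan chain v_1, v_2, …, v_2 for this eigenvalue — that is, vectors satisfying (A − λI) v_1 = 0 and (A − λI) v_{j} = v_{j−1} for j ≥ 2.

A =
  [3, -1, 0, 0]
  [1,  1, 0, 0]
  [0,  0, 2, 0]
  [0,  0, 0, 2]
A Jordan chain for λ = 2 of length 2:
v_1 = (1, 1, 0, 0)ᵀ
v_2 = (1, 0, 0, 0)ᵀ

Let N = A − (2)·I. We want v_2 with N^2 v_2 = 0 but N^1 v_2 ≠ 0; then v_{j-1} := N · v_j for j = 2, …, 2.

Pick v_2 = (1, 0, 0, 0)ᵀ.
Then v_1 = N · v_2 = (1, 1, 0, 0)ᵀ.

Sanity check: (A − (2)·I) v_1 = (0, 0, 0, 0)ᵀ = 0. ✓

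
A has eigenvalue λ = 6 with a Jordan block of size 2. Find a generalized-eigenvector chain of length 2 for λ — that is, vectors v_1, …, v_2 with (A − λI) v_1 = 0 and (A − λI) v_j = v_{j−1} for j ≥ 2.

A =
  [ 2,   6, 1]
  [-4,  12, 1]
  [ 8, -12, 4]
A Jordan chain for λ = 6 of length 2:
v_1 = (-4, -4, 8)ᵀ
v_2 = (1, 0, 0)ᵀ

Let N = A − (6)·I. We want v_2 with N^2 v_2 = 0 but N^1 v_2 ≠ 0; then v_{j-1} := N · v_j for j = 2, …, 2.

Pick v_2 = (1, 0, 0)ᵀ.
Then v_1 = N · v_2 = (-4, -4, 8)ᵀ.

Sanity check: (A − (6)·I) v_1 = (0, 0, 0)ᵀ = 0. ✓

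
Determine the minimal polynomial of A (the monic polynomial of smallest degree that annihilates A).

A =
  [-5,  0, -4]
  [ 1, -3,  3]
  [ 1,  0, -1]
x^3 + 9*x^2 + 27*x + 27

The characteristic polynomial is χ_A(x) = (x + 3)^3, so the eigenvalues are known. The minimal polynomial is
  m_A(x) = Π_λ (x − λ)^{k_λ}
where k_λ is the size of the *largest* Jordan block for λ (equivalently, the smallest k with (A − λI)^k v = 0 for every generalised eigenvector v of λ).

  λ = -3: largest Jordan block has size 3, contributing (x + 3)^3

So m_A(x) = (x + 3)^3 = x^3 + 9*x^2 + 27*x + 27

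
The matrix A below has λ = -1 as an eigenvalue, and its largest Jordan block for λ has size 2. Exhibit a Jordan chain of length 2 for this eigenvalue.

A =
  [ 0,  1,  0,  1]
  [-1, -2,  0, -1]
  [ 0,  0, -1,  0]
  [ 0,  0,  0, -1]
A Jordan chain for λ = -1 of length 2:
v_1 = (1, -1, 0, 0)ᵀ
v_2 = (1, 0, 0, 0)ᵀ

Let N = A − (-1)·I. We want v_2 with N^2 v_2 = 0 but N^1 v_2 ≠ 0; then v_{j-1} := N · v_j for j = 2, …, 2.

Pick v_2 = (1, 0, 0, 0)ᵀ.
Then v_1 = N · v_2 = (1, -1, 0, 0)ᵀ.

Sanity check: (A − (-1)·I) v_1 = (0, 0, 0, 0)ᵀ = 0. ✓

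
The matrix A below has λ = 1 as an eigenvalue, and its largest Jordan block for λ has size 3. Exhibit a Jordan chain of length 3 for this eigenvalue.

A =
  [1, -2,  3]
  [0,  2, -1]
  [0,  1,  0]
A Jordan chain for λ = 1 of length 3:
v_1 = (1, 0, 0)ᵀ
v_2 = (-2, 1, 1)ᵀ
v_3 = (0, 1, 0)ᵀ

Let N = A − (1)·I. We want v_3 with N^3 v_3 = 0 but N^2 v_3 ≠ 0; then v_{j-1} := N · v_j for j = 3, …, 2.

Pick v_3 = (0, 1, 0)ᵀ.
Then v_2 = N · v_3 = (-2, 1, 1)ᵀ.
Then v_1 = N · v_2 = (1, 0, 0)ᵀ.

Sanity check: (A − (1)·I) v_1 = (0, 0, 0)ᵀ = 0. ✓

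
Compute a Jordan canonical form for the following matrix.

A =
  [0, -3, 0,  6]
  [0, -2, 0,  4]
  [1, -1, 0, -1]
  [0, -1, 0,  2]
J_2(0) ⊕ J_2(0)

The characteristic polynomial is
  det(x·I − A) = x^4

Eigenvalues and multiplicities (the geometric multiplicity of λ is n − rank(A − λI), which equals the number of Jordan blocks for λ):
  λ = 0: algebraic multiplicity = 4, geometric multiplicity = 2

Determining the block sizes for each eigenvalue:
  λ = 0: with am = 4 and gm = 2, the partition is not yet determined (e.g. several partitions of 4 into 2 parts exist). Let N = A − (0)·I. Computing rank(N^1) = 2, rank(N^2) = 0; the number of blocks of size ≥ j is rank(N^{j−1}) − rank(N^j), giving [2, 2]. So we have 2 block(s) of size 2 → block sizes [2, 2]

Assembling the blocks gives a Jordan form
J =
  [0, 1, 0, 0]
  [0, 0, 0, 0]
  [0, 0, 0, 1]
  [0, 0, 0, 0]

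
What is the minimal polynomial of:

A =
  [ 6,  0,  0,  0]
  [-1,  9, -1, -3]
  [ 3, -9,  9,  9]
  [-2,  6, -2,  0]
x^2 - 12*x + 36

The characteristic polynomial is χ_A(x) = (x - 6)^4, so the eigenvalues are known. The minimal polynomial is
  m_A(x) = Π_λ (x − λ)^{k_λ}
where k_λ is the size of the *largest* Jordan block for λ (equivalently, the smallest k with (A − λI)^k v = 0 for every generalised eigenvector v of λ).

  λ = 6: largest Jordan block has size 2, contributing (x − 6)^2

So m_A(x) = (x - 6)^2 = x^2 - 12*x + 36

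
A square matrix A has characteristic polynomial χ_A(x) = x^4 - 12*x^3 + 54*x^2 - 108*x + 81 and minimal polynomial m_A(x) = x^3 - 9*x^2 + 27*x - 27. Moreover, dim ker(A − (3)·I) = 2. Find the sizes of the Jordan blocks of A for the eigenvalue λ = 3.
Block sizes for λ = 3: [3, 1]

Step 1 — from the characteristic polynomial, algebraic multiplicity of λ = 3 is 4. From dim ker(A − (3)·I) = 2, there are exactly 2 Jordan blocks for λ = 3.
Step 2 — from the minimal polynomial, the factor (x − 3)^3 tells us the largest block for λ = 3 has size 3.
Step 3 — with total size 4, 2 blocks, and largest block 3, the block sizes (in nonincreasing order) are [3, 1].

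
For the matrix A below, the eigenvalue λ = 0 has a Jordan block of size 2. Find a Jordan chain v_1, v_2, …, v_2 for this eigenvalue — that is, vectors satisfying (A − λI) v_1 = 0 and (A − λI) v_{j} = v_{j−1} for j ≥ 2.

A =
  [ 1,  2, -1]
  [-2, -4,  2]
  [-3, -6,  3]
A Jordan chain for λ = 0 of length 2:
v_1 = (1, -2, -3)ᵀ
v_2 = (1, 0, 0)ᵀ

Let N = A − (0)·I. We want v_2 with N^2 v_2 = 0 but N^1 v_2 ≠ 0; then v_{j-1} := N · v_j for j = 2, …, 2.

Pick v_2 = (1, 0, 0)ᵀ.
Then v_1 = N · v_2 = (1, -2, -3)ᵀ.

Sanity check: (A − (0)·I) v_1 = (0, 0, 0)ᵀ = 0. ✓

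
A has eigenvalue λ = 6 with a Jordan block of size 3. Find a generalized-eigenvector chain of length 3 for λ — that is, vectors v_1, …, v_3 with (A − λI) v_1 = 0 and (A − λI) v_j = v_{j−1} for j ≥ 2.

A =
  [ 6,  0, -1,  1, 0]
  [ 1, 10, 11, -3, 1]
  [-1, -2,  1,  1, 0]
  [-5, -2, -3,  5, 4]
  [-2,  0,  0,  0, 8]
A Jordan chain for λ = 6 of length 3:
v_1 = (-4, 6, -2, -2, -4)ᵀ
v_2 = (0, 1, -1, -5, -2)ᵀ
v_3 = (1, 0, 0, 0, 0)ᵀ

Let N = A − (6)·I. We want v_3 with N^3 v_3 = 0 but N^2 v_3 ≠ 0; then v_{j-1} := N · v_j for j = 3, …, 2.

Pick v_3 = (1, 0, 0, 0, 0)ᵀ.
Then v_2 = N · v_3 = (0, 1, -1, -5, -2)ᵀ.
Then v_1 = N · v_2 = (-4, 6, -2, -2, -4)ᵀ.

Sanity check: (A − (6)·I) v_1 = (0, 0, 0, 0, 0)ᵀ = 0. ✓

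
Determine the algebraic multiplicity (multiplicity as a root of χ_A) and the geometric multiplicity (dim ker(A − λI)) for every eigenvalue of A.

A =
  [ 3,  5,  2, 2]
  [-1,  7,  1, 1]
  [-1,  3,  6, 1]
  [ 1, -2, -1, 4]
λ = 5: alg = 4, geom = 2

Step 1 — factor the characteristic polynomial to read off the algebraic multiplicities:
  χ_A(x) = (x - 5)^4

Step 2 — compute geometric multiplicities via the rank-nullity identity g(λ) = n − rank(A − λI):
  rank(A − (5)·I) = 2, so dim ker(A − (5)·I) = n − 2 = 2

Summary:
  λ = 5: algebraic multiplicity = 4, geometric multiplicity = 2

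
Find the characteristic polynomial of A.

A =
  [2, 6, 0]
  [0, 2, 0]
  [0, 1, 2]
x^3 - 6*x^2 + 12*x - 8

Expanding det(x·I − A) (e.g. by cofactor expansion or by noting that A is similar to its Jordan form J, which has the same characteristic polynomial as A) gives
  χ_A(x) = x^3 - 6*x^2 + 12*x - 8
which factors as (x - 2)^3. The eigenvalues (with algebraic multiplicities) are λ = 2 with multiplicity 3.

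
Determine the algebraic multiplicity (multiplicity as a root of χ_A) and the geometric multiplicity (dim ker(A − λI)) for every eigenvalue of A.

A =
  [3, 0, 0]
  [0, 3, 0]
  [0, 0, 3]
λ = 3: alg = 3, geom = 3

Step 1 — factor the characteristic polynomial to read off the algebraic multiplicities:
  χ_A(x) = (x - 3)^3

Step 2 — compute geometric multiplicities via the rank-nullity identity g(λ) = n − rank(A − λI):
  rank(A − (3)·I) = 0, so dim ker(A − (3)·I) = n − 0 = 3

Summary:
  λ = 3: algebraic multiplicity = 3, geometric multiplicity = 3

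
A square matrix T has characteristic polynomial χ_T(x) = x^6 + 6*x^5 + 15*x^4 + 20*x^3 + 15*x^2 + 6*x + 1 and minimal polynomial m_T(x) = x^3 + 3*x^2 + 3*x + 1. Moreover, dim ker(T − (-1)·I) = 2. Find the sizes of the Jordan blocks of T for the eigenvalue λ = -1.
Block sizes for λ = -1: [3, 3]

Step 1 — from the characteristic polynomial, algebraic multiplicity of λ = -1 is 6. From dim ker(T − (-1)·I) = 2, there are exactly 2 Jordan blocks for λ = -1.
Step 2 — from the minimal polynomial, the factor (x + 1)^3 tells us the largest block for λ = -1 has size 3.
Step 3 — with total size 6, 2 blocks, and largest block 3, the block sizes (in nonincreasing order) are [3, 3].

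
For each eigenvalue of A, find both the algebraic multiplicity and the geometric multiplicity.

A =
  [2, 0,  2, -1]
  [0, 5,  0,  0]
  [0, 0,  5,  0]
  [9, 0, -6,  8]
λ = 5: alg = 4, geom = 3

Step 1 — factor the characteristic polynomial to read off the algebraic multiplicities:
  χ_A(x) = (x - 5)^4

Step 2 — compute geometric multiplicities via the rank-nullity identity g(λ) = n − rank(A − λI):
  rank(A − (5)·I) = 1, so dim ker(A − (5)·I) = n − 1 = 3

Summary:
  λ = 5: algebraic multiplicity = 4, geometric multiplicity = 3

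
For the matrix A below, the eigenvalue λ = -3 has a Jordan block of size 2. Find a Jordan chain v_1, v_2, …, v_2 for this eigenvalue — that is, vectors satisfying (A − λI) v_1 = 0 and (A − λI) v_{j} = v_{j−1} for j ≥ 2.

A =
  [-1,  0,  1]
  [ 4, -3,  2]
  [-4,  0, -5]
A Jordan chain for λ = -3 of length 2:
v_1 = (2, 4, -4)ᵀ
v_2 = (1, 0, 0)ᵀ

Let N = A − (-3)·I. We want v_2 with N^2 v_2 = 0 but N^1 v_2 ≠ 0; then v_{j-1} := N · v_j for j = 2, …, 2.

Pick v_2 = (1, 0, 0)ᵀ.
Then v_1 = N · v_2 = (2, 4, -4)ᵀ.

Sanity check: (A − (-3)·I) v_1 = (0, 0, 0)ᵀ = 0. ✓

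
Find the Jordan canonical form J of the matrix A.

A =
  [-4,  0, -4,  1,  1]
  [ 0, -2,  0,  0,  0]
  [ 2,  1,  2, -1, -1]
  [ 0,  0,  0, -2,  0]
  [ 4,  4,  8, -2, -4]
J_2(-2) ⊕ J_2(-2) ⊕ J_1(-2)

The characteristic polynomial is
  det(x·I − A) = x^5 + 10*x^4 + 40*x^3 + 80*x^2 + 80*x + 32 = (x + 2)^5

Eigenvalues and multiplicities (the geometric multiplicity of λ is n − rank(A − λI), which equals the number of Jordan blocks for λ):
  λ = -2: algebraic multiplicity = 5, geometric multiplicity = 3

Determining the block sizes for each eigenvalue:
  λ = -2: with am = 5 and gm = 3, the partition is not yet determined (e.g. several partitions of 5 into 3 parts exist). Let N = A − (-2)·I. Computing rank(N^1) = 2, rank(N^2) = 0; the number of blocks of size ≥ j is rank(N^{j−1}) − rank(N^j), giving [3, 2]. So we have 2 block(s) of size 2, 1 block(s) of size 1 → block sizes [2, 2, 1]

Assembling the blocks gives a Jordan form
J =
  [-2,  1,  0,  0,  0]
  [ 0, -2,  0,  0,  0]
  [ 0,  0, -2,  1,  0]
  [ 0,  0,  0, -2,  0]
  [ 0,  0,  0,  0, -2]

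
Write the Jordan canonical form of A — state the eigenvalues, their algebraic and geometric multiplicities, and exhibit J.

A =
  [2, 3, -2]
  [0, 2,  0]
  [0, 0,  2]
J_2(2) ⊕ J_1(2)

The characteristic polynomial is
  det(x·I − A) = x^3 - 6*x^2 + 12*x - 8 = (x - 2)^3

Eigenvalues and multiplicities (the geometric multiplicity of λ is n − rank(A − λI), which equals the number of Jordan blocks for λ):
  λ = 2: algebraic multiplicity = 3, geometric multiplicity = 2

Determining the block sizes for each eigenvalue:
  λ = 2: 2 blocks summing to 3 forces exactly one block of size 2 and the rest size 1 → block sizes [2, 1]

Assembling the blocks gives a Jordan form
J =
  [2, 1, 0]
  [0, 2, 0]
  [0, 0, 2]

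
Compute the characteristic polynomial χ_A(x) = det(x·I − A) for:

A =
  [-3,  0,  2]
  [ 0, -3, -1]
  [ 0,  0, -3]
x^3 + 9*x^2 + 27*x + 27

Expanding det(x·I − A) (e.g. by cofactor expansion or by noting that A is similar to its Jordan form J, which has the same characteristic polynomial as A) gives
  χ_A(x) = x^3 + 9*x^2 + 27*x + 27
which factors as (x + 3)^3. The eigenvalues (with algebraic multiplicities) are λ = -3 with multiplicity 3.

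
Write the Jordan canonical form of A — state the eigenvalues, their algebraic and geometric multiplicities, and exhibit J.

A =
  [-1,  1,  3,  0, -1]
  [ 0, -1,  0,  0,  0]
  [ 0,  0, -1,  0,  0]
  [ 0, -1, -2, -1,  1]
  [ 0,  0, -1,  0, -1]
J_3(-1) ⊕ J_1(-1) ⊕ J_1(-1)

The characteristic polynomial is
  det(x·I − A) = x^5 + 5*x^4 + 10*x^3 + 10*x^2 + 5*x + 1 = (x + 1)^5

Eigenvalues and multiplicities (the geometric multiplicity of λ is n − rank(A − λI), which equals the number of Jordan blocks for λ):
  λ = -1: algebraic multiplicity = 5, geometric multiplicity = 3

Determining the block sizes for each eigenvalue:
  λ = -1: with am = 5 and gm = 3, the partition is not yet determined (e.g. several partitions of 5 into 3 parts exist). Let N = A − (-1)·I. Computing rank(N^1) = 2, rank(N^2) = 1, rank(N^3) = 0; the number of blocks of size ≥ j is rank(N^{j−1}) − rank(N^j), giving [3, 1, 1]. So we have 1 block(s) of size 3, 2 block(s) of size 1 → block sizes [3, 1, 1]

Assembling the blocks gives a Jordan form
J =
  [-1,  1,  0,  0,  0]
  [ 0, -1,  1,  0,  0]
  [ 0,  0, -1,  0,  0]
  [ 0,  0,  0, -1,  0]
  [ 0,  0,  0,  0, -1]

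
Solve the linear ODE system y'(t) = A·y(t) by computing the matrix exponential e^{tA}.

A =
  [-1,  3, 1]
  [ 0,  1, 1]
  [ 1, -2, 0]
e^{tA} =
  [t^2 - t + 1, -t^2 + 3*t, t^2 + t]
  [t^2/2, -t^2/2 + t + 1, t^2/2 + t]
  [-t^2/2 + t, t^2/2 - 2*t, 1 - t^2/2]

Strategy: write A = P · J · P⁻¹ where J is a Jordan canonical form, so e^{tA} = P · e^{tJ} · P⁻¹, and e^{tJ} can be computed block-by-block.

A has Jordan form
J =
  [0, 1, 0]
  [0, 0, 1]
  [0, 0, 0]
(up to reordering of blocks).

Per-block formulas:
  For a 3×3 Jordan block J_3(0): exp(t · J_3(0)) = e^(0t)·(I + t·N + (t^2/2)·N^2), where N is the 3×3 nilpotent shift.

After assembling e^{tJ} and conjugating by P, we get:

e^{tA} =
  [t^2 - t + 1, -t^2 + 3*t, t^2 + t]
  [t^2/2, -t^2/2 + t + 1, t^2/2 + t]
  [-t^2/2 + t, t^2/2 - 2*t, 1 - t^2/2]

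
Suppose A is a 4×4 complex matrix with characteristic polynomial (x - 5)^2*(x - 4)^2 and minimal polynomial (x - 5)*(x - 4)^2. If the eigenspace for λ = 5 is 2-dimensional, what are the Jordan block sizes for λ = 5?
Block sizes for λ = 5: [1, 1]

Step 1 — from the characteristic polynomial, algebraic multiplicity of λ = 5 is 2. From dim ker(A − (5)·I) = 2, there are exactly 2 Jordan blocks for λ = 5.
Step 2 — from the minimal polynomial, the factor (x − 5) tells us the largest block for λ = 5 has size 1.
Step 3 — with total size 2, 2 blocks, and largest block 1, the block sizes (in nonincreasing order) are [1, 1].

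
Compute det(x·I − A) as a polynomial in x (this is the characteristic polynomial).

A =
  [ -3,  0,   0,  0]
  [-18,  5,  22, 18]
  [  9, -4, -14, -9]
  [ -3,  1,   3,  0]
x^4 + 12*x^3 + 54*x^2 + 108*x + 81

Expanding det(x·I − A) (e.g. by cofactor expansion or by noting that A is similar to its Jordan form J, which has the same characteristic polynomial as A) gives
  χ_A(x) = x^4 + 12*x^3 + 54*x^2 + 108*x + 81
which factors as (x + 3)^4. The eigenvalues (with algebraic multiplicities) are λ = -3 with multiplicity 4.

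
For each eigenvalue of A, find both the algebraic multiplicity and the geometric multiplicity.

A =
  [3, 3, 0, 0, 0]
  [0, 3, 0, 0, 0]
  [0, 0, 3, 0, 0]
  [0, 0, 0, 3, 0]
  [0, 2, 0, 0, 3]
λ = 3: alg = 5, geom = 4

Step 1 — factor the characteristic polynomial to read off the algebraic multiplicities:
  χ_A(x) = (x - 3)^5

Step 2 — compute geometric multiplicities via the rank-nullity identity g(λ) = n − rank(A − λI):
  rank(A − (3)·I) = 1, so dim ker(A − (3)·I) = n − 1 = 4

Summary:
  λ = 3: algebraic multiplicity = 5, geometric multiplicity = 4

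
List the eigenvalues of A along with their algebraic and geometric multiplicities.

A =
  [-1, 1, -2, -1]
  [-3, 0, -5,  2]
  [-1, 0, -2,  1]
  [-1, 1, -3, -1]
λ = -1: alg = 4, geom = 2

Step 1 — factor the characteristic polynomial to read off the algebraic multiplicities:
  χ_A(x) = (x + 1)^4

Step 2 — compute geometric multiplicities via the rank-nullity identity g(λ) = n − rank(A − λI):
  rank(A − (-1)·I) = 2, so dim ker(A − (-1)·I) = n − 2 = 2

Summary:
  λ = -1: algebraic multiplicity = 4, geometric multiplicity = 2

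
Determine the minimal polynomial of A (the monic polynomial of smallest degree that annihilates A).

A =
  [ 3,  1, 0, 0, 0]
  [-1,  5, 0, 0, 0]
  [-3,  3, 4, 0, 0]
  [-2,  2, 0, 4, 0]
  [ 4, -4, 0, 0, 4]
x^2 - 8*x + 16

The characteristic polynomial is χ_A(x) = (x - 4)^5, so the eigenvalues are known. The minimal polynomial is
  m_A(x) = Π_λ (x − λ)^{k_λ}
where k_λ is the size of the *largest* Jordan block for λ (equivalently, the smallest k with (A − λI)^k v = 0 for every generalised eigenvector v of λ).

  λ = 4: largest Jordan block has size 2, contributing (x − 4)^2

So m_A(x) = (x - 4)^2 = x^2 - 8*x + 16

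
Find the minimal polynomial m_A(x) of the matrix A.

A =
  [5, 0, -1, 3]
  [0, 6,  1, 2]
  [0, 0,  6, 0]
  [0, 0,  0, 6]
x^3 - 17*x^2 + 96*x - 180

The characteristic polynomial is χ_A(x) = (x - 6)^3*(x - 5), so the eigenvalues are known. The minimal polynomial is
  m_A(x) = Π_λ (x − λ)^{k_λ}
where k_λ is the size of the *largest* Jordan block for λ (equivalently, the smallest k with (A − λI)^k v = 0 for every generalised eigenvector v of λ).

  λ = 5: largest Jordan block has size 1, contributing (x − 5)
  λ = 6: largest Jordan block has size 2, contributing (x − 6)^2

So m_A(x) = (x - 6)^2*(x - 5) = x^3 - 17*x^2 + 96*x - 180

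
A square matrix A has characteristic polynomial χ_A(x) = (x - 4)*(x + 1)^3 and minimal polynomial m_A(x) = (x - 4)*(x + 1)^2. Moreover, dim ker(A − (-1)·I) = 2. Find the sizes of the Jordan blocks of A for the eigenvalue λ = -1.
Block sizes for λ = -1: [2, 1]

Step 1 — from the characteristic polynomial, algebraic multiplicity of λ = -1 is 3. From dim ker(A − (-1)·I) = 2, there are exactly 2 Jordan blocks for λ = -1.
Step 2 — from the minimal polynomial, the factor (x + 1)^2 tells us the largest block for λ = -1 has size 2.
Step 3 — with total size 3, 2 blocks, and largest block 2, the block sizes (in nonincreasing order) are [2, 1].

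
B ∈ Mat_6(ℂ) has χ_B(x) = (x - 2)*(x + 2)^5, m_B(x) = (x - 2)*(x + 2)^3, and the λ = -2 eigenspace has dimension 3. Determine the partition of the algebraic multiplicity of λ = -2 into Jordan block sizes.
Block sizes for λ = -2: [3, 1, 1]

Step 1 — from the characteristic polynomial, algebraic multiplicity of λ = -2 is 5. From dim ker(B − (-2)·I) = 3, there are exactly 3 Jordan blocks for λ = -2.
Step 2 — from the minimal polynomial, the factor (x + 2)^3 tells us the largest block for λ = -2 has size 3.
Step 3 — with total size 5, 3 blocks, and largest block 3, the block sizes (in nonincreasing order) are [3, 1, 1].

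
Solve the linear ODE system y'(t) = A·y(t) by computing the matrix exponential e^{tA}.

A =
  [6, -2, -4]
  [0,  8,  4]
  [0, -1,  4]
e^{tA} =
  [exp(6*t), -2*t*exp(6*t), -4*t*exp(6*t)]
  [0, 2*t*exp(6*t) + exp(6*t), 4*t*exp(6*t)]
  [0, -t*exp(6*t), -2*t*exp(6*t) + exp(6*t)]

Strategy: write A = P · J · P⁻¹ where J is a Jordan canonical form, so e^{tA} = P · e^{tJ} · P⁻¹, and e^{tJ} can be computed block-by-block.

A has Jordan form
J =
  [6, 1, 0]
  [0, 6, 0]
  [0, 0, 6]
(up to reordering of blocks).

Per-block formulas:
  For a 2×2 Jordan block J_2(6): exp(t · J_2(6)) = e^(6t)·(I + t·N), where N is the 2×2 nilpotent shift.
  For a 1×1 block at λ = 6: exp(t · [6]) = [e^(6t)].

After assembling e^{tJ} and conjugating by P, we get:

e^{tA} =
  [exp(6*t), -2*t*exp(6*t), -4*t*exp(6*t)]
  [0, 2*t*exp(6*t) + exp(6*t), 4*t*exp(6*t)]
  [0, -t*exp(6*t), -2*t*exp(6*t) + exp(6*t)]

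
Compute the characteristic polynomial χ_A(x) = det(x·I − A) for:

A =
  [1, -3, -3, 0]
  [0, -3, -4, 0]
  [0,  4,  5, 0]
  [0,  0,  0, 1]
x^4 - 4*x^3 + 6*x^2 - 4*x + 1

Expanding det(x·I − A) (e.g. by cofactor expansion or by noting that A is similar to its Jordan form J, which has the same characteristic polynomial as A) gives
  χ_A(x) = x^4 - 4*x^3 + 6*x^2 - 4*x + 1
which factors as (x - 1)^4. The eigenvalues (with algebraic multiplicities) are λ = 1 with multiplicity 4.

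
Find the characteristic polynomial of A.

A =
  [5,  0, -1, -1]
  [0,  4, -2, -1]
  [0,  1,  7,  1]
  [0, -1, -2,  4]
x^4 - 20*x^3 + 150*x^2 - 500*x + 625

Expanding det(x·I − A) (e.g. by cofactor expansion or by noting that A is similar to its Jordan form J, which has the same characteristic polynomial as A) gives
  χ_A(x) = x^4 - 20*x^3 + 150*x^2 - 500*x + 625
which factors as (x - 5)^4. The eigenvalues (with algebraic multiplicities) are λ = 5 with multiplicity 4.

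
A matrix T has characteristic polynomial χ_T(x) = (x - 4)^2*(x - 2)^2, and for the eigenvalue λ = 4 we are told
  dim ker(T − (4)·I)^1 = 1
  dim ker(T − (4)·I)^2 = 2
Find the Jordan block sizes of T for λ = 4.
Block sizes for λ = 4: [2]

From the dimensions of kernels of powers, the number of Jordan blocks of size at least j is d_j − d_{j−1} where d_j = dim ker(N^j) (with d_0 = 0). Computing the differences gives [1, 1].
The number of blocks of size exactly k is (#blocks of size ≥ k) − (#blocks of size ≥ k + 1), so the partition is: 1 block(s) of size 2.
In nonincreasing order the block sizes are [2].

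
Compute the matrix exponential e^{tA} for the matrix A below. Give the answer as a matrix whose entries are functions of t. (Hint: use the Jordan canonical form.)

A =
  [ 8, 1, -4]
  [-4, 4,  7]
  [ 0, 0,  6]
e^{tA} =
  [2*t*exp(6*t) + exp(6*t), t*exp(6*t), -t^2*exp(6*t)/2 - 4*t*exp(6*t)]
  [-4*t*exp(6*t), -2*t*exp(6*t) + exp(6*t), t^2*exp(6*t) + 7*t*exp(6*t)]
  [0, 0, exp(6*t)]

Strategy: write A = P · J · P⁻¹ where J is a Jordan canonical form, so e^{tA} = P · e^{tJ} · P⁻¹, and e^{tJ} can be computed block-by-block.

A has Jordan form
J =
  [6, 1, 0]
  [0, 6, 1]
  [0, 0, 6]
(up to reordering of blocks).

Per-block formulas:
  For a 3×3 Jordan block J_3(6): exp(t · J_3(6)) = e^(6t)·(I + t·N + (t^2/2)·N^2), where N is the 3×3 nilpotent shift.

After assembling e^{tJ} and conjugating by P, we get:

e^{tA} =
  [2*t*exp(6*t) + exp(6*t), t*exp(6*t), -t^2*exp(6*t)/2 - 4*t*exp(6*t)]
  [-4*t*exp(6*t), -2*t*exp(6*t) + exp(6*t), t^2*exp(6*t) + 7*t*exp(6*t)]
  [0, 0, exp(6*t)]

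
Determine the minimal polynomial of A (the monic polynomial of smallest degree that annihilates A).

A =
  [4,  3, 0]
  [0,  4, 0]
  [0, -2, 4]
x^2 - 8*x + 16

The characteristic polynomial is χ_A(x) = (x - 4)^3, so the eigenvalues are known. The minimal polynomial is
  m_A(x) = Π_λ (x − λ)^{k_λ}
where k_λ is the size of the *largest* Jordan block for λ (equivalently, the smallest k with (A − λI)^k v = 0 for every generalised eigenvector v of λ).

  λ = 4: largest Jordan block has size 2, contributing (x − 4)^2

So m_A(x) = (x - 4)^2 = x^2 - 8*x + 16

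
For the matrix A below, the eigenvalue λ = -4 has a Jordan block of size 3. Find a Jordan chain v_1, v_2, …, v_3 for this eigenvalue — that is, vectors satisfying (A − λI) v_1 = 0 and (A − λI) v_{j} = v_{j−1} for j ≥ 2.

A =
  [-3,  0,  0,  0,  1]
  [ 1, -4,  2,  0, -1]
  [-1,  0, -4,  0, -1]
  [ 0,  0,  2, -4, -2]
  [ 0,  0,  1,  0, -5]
A Jordan chain for λ = -4 of length 3:
v_1 = (1, -1, -1, -2, -1)ᵀ
v_2 = (1, 1, -1, 0, 0)ᵀ
v_3 = (1, 0, 0, 0, 0)ᵀ

Let N = A − (-4)·I. We want v_3 with N^3 v_3 = 0 but N^2 v_3 ≠ 0; then v_{j-1} := N · v_j for j = 3, …, 2.

Pick v_3 = (1, 0, 0, 0, 0)ᵀ.
Then v_2 = N · v_3 = (1, 1, -1, 0, 0)ᵀ.
Then v_1 = N · v_2 = (1, -1, -1, -2, -1)ᵀ.

Sanity check: (A − (-4)·I) v_1 = (0, 0, 0, 0, 0)ᵀ = 0. ✓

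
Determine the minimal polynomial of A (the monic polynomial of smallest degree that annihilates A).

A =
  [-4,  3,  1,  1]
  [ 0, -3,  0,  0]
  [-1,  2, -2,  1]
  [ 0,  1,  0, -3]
x^2 + 6*x + 9

The characteristic polynomial is χ_A(x) = (x + 3)^4, so the eigenvalues are known. The minimal polynomial is
  m_A(x) = Π_λ (x − λ)^{k_λ}
where k_λ is the size of the *largest* Jordan block for λ (equivalently, the smallest k with (A − λI)^k v = 0 for every generalised eigenvector v of λ).

  λ = -3: largest Jordan block has size 2, contributing (x + 3)^2

So m_A(x) = (x + 3)^2 = x^2 + 6*x + 9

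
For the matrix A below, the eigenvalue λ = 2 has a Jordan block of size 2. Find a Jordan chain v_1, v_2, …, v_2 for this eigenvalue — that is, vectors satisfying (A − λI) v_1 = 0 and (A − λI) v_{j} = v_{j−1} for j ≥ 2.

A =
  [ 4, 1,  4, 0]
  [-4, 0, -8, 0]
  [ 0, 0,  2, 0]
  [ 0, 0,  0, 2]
A Jordan chain for λ = 2 of length 2:
v_1 = (2, -4, 0, 0)ᵀ
v_2 = (1, 0, 0, 0)ᵀ

Let N = A − (2)·I. We want v_2 with N^2 v_2 = 0 but N^1 v_2 ≠ 0; then v_{j-1} := N · v_j for j = 2, …, 2.

Pick v_2 = (1, 0, 0, 0)ᵀ.
Then v_1 = N · v_2 = (2, -4, 0, 0)ᵀ.

Sanity check: (A − (2)·I) v_1 = (0, 0, 0, 0)ᵀ = 0. ✓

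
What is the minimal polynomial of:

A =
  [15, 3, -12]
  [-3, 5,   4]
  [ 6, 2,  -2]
x^2 - 12*x + 36

The characteristic polynomial is χ_A(x) = (x - 6)^3, so the eigenvalues are known. The minimal polynomial is
  m_A(x) = Π_λ (x − λ)^{k_λ}
where k_λ is the size of the *largest* Jordan block for λ (equivalently, the smallest k with (A − λI)^k v = 0 for every generalised eigenvector v of λ).

  λ = 6: largest Jordan block has size 2, contributing (x − 6)^2

So m_A(x) = (x - 6)^2 = x^2 - 12*x + 36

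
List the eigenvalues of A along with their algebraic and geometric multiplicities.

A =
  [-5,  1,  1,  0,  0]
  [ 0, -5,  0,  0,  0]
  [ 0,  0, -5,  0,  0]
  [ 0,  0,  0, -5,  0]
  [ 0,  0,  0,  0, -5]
λ = -5: alg = 5, geom = 4

Step 1 — factor the characteristic polynomial to read off the algebraic multiplicities:
  χ_A(x) = (x + 5)^5

Step 2 — compute geometric multiplicities via the rank-nullity identity g(λ) = n − rank(A − λI):
  rank(A − (-5)·I) = 1, so dim ker(A − (-5)·I) = n − 1 = 4

Summary:
  λ = -5: algebraic multiplicity = 5, geometric multiplicity = 4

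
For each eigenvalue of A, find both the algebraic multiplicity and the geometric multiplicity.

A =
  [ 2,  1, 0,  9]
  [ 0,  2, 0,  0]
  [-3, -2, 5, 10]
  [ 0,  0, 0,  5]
λ = 2: alg = 2, geom = 1; λ = 5: alg = 2, geom = 1

Step 1 — factor the characteristic polynomial to read off the algebraic multiplicities:
  χ_A(x) = (x - 5)^2*(x - 2)^2

Step 2 — compute geometric multiplicities via the rank-nullity identity g(λ) = n − rank(A − λI):
  rank(A − (2)·I) = 3, so dim ker(A − (2)·I) = n − 3 = 1
  rank(A − (5)·I) = 3, so dim ker(A − (5)·I) = n − 3 = 1

Summary:
  λ = 2: algebraic multiplicity = 2, geometric multiplicity = 1
  λ = 5: algebraic multiplicity = 2, geometric multiplicity = 1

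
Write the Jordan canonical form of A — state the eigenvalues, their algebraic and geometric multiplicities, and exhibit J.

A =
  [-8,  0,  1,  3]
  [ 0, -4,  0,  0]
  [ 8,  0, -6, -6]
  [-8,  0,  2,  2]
J_2(-4) ⊕ J_1(-4) ⊕ J_1(-4)

The characteristic polynomial is
  det(x·I − A) = x^4 + 16*x^3 + 96*x^2 + 256*x + 256 = (x + 4)^4

Eigenvalues and multiplicities (the geometric multiplicity of λ is n − rank(A − λI), which equals the number of Jordan blocks for λ):
  λ = -4: algebraic multiplicity = 4, geometric multiplicity = 3

Determining the block sizes for each eigenvalue:
  λ = -4: 3 blocks summing to 4 forces exactly one block of size 2 and the rest size 1 → block sizes [2, 1, 1]

Assembling the blocks gives a Jordan form
J =
  [-4,  1,  0,  0]
  [ 0, -4,  0,  0]
  [ 0,  0, -4,  0]
  [ 0,  0,  0, -4]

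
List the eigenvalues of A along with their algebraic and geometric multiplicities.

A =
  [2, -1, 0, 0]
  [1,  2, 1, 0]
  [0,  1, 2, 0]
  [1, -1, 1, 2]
λ = 2: alg = 4, geom = 2

Step 1 — factor the characteristic polynomial to read off the algebraic multiplicities:
  χ_A(x) = (x - 2)^4

Step 2 — compute geometric multiplicities via the rank-nullity identity g(λ) = n − rank(A − λI):
  rank(A − (2)·I) = 2, so dim ker(A − (2)·I) = n − 2 = 2

Summary:
  λ = 2: algebraic multiplicity = 4, geometric multiplicity = 2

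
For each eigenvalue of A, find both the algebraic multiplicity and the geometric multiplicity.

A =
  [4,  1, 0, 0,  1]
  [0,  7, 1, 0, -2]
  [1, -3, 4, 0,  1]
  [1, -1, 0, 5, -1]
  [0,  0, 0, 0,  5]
λ = 5: alg = 5, geom = 3

Step 1 — factor the characteristic polynomial to read off the algebraic multiplicities:
  χ_A(x) = (x - 5)^5

Step 2 — compute geometric multiplicities via the rank-nullity identity g(λ) = n − rank(A − λI):
  rank(A − (5)·I) = 2, so dim ker(A − (5)·I) = n − 2 = 3

Summary:
  λ = 5: algebraic multiplicity = 5, geometric multiplicity = 3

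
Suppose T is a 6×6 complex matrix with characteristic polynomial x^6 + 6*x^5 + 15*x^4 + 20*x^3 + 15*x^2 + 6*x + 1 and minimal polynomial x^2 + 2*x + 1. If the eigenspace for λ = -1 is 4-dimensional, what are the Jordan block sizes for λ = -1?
Block sizes for λ = -1: [2, 2, 1, 1]

Step 1 — from the characteristic polynomial, algebraic multiplicity of λ = -1 is 6. From dim ker(T − (-1)·I) = 4, there are exactly 4 Jordan blocks for λ = -1.
Step 2 — from the minimal polynomial, the factor (x + 1)^2 tells us the largest block for λ = -1 has size 2.
Step 3 — with total size 6, 4 blocks, and largest block 2, the block sizes (in nonincreasing order) are [2, 2, 1, 1].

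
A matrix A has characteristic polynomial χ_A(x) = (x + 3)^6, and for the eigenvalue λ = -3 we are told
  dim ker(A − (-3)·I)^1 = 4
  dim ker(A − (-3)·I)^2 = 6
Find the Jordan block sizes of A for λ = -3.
Block sizes for λ = -3: [2, 2, 1, 1]

From the dimensions of kernels of powers, the number of Jordan blocks of size at least j is d_j − d_{j−1} where d_j = dim ker(N^j) (with d_0 = 0). Computing the differences gives [4, 2].
The number of blocks of size exactly k is (#blocks of size ≥ k) − (#blocks of size ≥ k + 1), so the partition is: 2 block(s) of size 1, 2 block(s) of size 2.
In nonincreasing order the block sizes are [2, 2, 1, 1].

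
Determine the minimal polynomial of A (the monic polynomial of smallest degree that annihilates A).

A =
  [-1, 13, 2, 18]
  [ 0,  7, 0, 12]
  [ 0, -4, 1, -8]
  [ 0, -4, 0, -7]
x^3 + x^2 - x - 1

The characteristic polynomial is χ_A(x) = (x - 1)^2*(x + 1)^2, so the eigenvalues are known. The minimal polynomial is
  m_A(x) = Π_λ (x − λ)^{k_λ}
where k_λ is the size of the *largest* Jordan block for λ (equivalently, the smallest k with (A − λI)^k v = 0 for every generalised eigenvector v of λ).

  λ = -1: largest Jordan block has size 2, contributing (x + 1)^2
  λ = 1: largest Jordan block has size 1, contributing (x − 1)

So m_A(x) = (x - 1)*(x + 1)^2 = x^3 + x^2 - x - 1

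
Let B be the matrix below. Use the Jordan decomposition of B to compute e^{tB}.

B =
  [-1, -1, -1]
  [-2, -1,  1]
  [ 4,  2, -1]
e^{tB} =
  [-t^2*exp(-t) + exp(-t), -t^2*exp(-t) - t*exp(-t), -t^2*exp(-t)/2 - t*exp(-t)]
  [2*t^2*exp(-t) - 2*t*exp(-t), 2*t^2*exp(-t) + exp(-t), t^2*exp(-t) + t*exp(-t)]
  [-2*t^2*exp(-t) + 4*t*exp(-t), -2*t^2*exp(-t) + 2*t*exp(-t), -t^2*exp(-t) + exp(-t)]

Strategy: write B = P · J · P⁻¹ where J is a Jordan canonical form, so e^{tB} = P · e^{tJ} · P⁻¹, and e^{tJ} can be computed block-by-block.

B has Jordan form
J =
  [-1,  1,  0]
  [ 0, -1,  1]
  [ 0,  0, -1]
(up to reordering of blocks).

Per-block formulas:
  For a 3×3 Jordan block J_3(-1): exp(t · J_3(-1)) = e^(-1t)·(I + t·N + (t^2/2)·N^2), where N is the 3×3 nilpotent shift.

After assembling e^{tJ} and conjugating by P, we get:

e^{tB} =
  [-t^2*exp(-t) + exp(-t), -t^2*exp(-t) - t*exp(-t), -t^2*exp(-t)/2 - t*exp(-t)]
  [2*t^2*exp(-t) - 2*t*exp(-t), 2*t^2*exp(-t) + exp(-t), t^2*exp(-t) + t*exp(-t)]
  [-2*t^2*exp(-t) + 4*t*exp(-t), -2*t^2*exp(-t) + 2*t*exp(-t), -t^2*exp(-t) + exp(-t)]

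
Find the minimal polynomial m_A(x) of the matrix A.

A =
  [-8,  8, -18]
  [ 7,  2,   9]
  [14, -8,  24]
x^2 - 12*x + 36

The characteristic polynomial is χ_A(x) = (x - 6)^3, so the eigenvalues are known. The minimal polynomial is
  m_A(x) = Π_λ (x − λ)^{k_λ}
where k_λ is the size of the *largest* Jordan block for λ (equivalently, the smallest k with (A − λI)^k v = 0 for every generalised eigenvector v of λ).

  λ = 6: largest Jordan block has size 2, contributing (x − 6)^2

So m_A(x) = (x - 6)^2 = x^2 - 12*x + 36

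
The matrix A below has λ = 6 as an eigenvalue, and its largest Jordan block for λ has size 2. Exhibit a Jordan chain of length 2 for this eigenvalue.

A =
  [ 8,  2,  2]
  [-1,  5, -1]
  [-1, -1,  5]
A Jordan chain for λ = 6 of length 2:
v_1 = (2, -1, -1)ᵀ
v_2 = (1, 0, 0)ᵀ

Let N = A − (6)·I. We want v_2 with N^2 v_2 = 0 but N^1 v_2 ≠ 0; then v_{j-1} := N · v_j for j = 2, …, 2.

Pick v_2 = (1, 0, 0)ᵀ.
Then v_1 = N · v_2 = (2, -1, -1)ᵀ.

Sanity check: (A − (6)·I) v_1 = (0, 0, 0)ᵀ = 0. ✓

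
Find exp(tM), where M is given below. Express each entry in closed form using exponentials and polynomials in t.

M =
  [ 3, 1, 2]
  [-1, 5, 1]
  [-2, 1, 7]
e^{tM} =
  [-t^2*exp(5*t)/2 - 2*t*exp(5*t) + exp(5*t), t*exp(5*t), t^2*exp(5*t)/2 + 2*t*exp(5*t)]
  [-t*exp(5*t), exp(5*t), t*exp(5*t)]
  [-t^2*exp(5*t)/2 - 2*t*exp(5*t), t*exp(5*t), t^2*exp(5*t)/2 + 2*t*exp(5*t) + exp(5*t)]

Strategy: write M = P · J · P⁻¹ where J is a Jordan canonical form, so e^{tM} = P · e^{tJ} · P⁻¹, and e^{tJ} can be computed block-by-block.

M has Jordan form
J =
  [5, 1, 0]
  [0, 5, 1]
  [0, 0, 5]
(up to reordering of blocks).

Per-block formulas:
  For a 3×3 Jordan block J_3(5): exp(t · J_3(5)) = e^(5t)·(I + t·N + (t^2/2)·N^2), where N is the 3×3 nilpotent shift.

After assembling e^{tJ} and conjugating by P, we get:

e^{tM} =
  [-t^2*exp(5*t)/2 - 2*t*exp(5*t) + exp(5*t), t*exp(5*t), t^2*exp(5*t)/2 + 2*t*exp(5*t)]
  [-t*exp(5*t), exp(5*t), t*exp(5*t)]
  [-t^2*exp(5*t)/2 - 2*t*exp(5*t), t*exp(5*t), t^2*exp(5*t)/2 + 2*t*exp(5*t) + exp(5*t)]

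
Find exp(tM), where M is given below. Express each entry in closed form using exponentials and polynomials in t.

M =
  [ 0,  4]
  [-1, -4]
e^{tM} =
  [2*t*exp(-2*t) + exp(-2*t), 4*t*exp(-2*t)]
  [-t*exp(-2*t), -2*t*exp(-2*t) + exp(-2*t)]

Strategy: write M = P · J · P⁻¹ where J is a Jordan canonical form, so e^{tM} = P · e^{tJ} · P⁻¹, and e^{tJ} can be computed block-by-block.

M has Jordan form
J =
  [-2,  1]
  [ 0, -2]
(up to reordering of blocks).

Per-block formulas:
  For a 2×2 Jordan block J_2(-2): exp(t · J_2(-2)) = e^(-2t)·(I + t·N), where N is the 2×2 nilpotent shift.

After assembling e^{tJ} and conjugating by P, we get:

e^{tM} =
  [2*t*exp(-2*t) + exp(-2*t), 4*t*exp(-2*t)]
  [-t*exp(-2*t), -2*t*exp(-2*t) + exp(-2*t)]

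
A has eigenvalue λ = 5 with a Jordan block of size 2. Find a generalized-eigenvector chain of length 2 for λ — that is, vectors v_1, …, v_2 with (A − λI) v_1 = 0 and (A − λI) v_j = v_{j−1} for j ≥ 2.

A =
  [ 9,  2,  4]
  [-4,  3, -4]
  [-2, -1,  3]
A Jordan chain for λ = 5 of length 2:
v_1 = (4, -4, -2)ᵀ
v_2 = (1, 0, 0)ᵀ

Let N = A − (5)·I. We want v_2 with N^2 v_2 = 0 but N^1 v_2 ≠ 0; then v_{j-1} := N · v_j for j = 2, …, 2.

Pick v_2 = (1, 0, 0)ᵀ.
Then v_1 = N · v_2 = (4, -4, -2)ᵀ.

Sanity check: (A − (5)·I) v_1 = (0, 0, 0)ᵀ = 0. ✓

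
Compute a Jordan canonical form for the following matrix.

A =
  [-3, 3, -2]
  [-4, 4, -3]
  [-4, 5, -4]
J_3(-1)

The characteristic polynomial is
  det(x·I − A) = x^3 + 3*x^2 + 3*x + 1 = (x + 1)^3

Eigenvalues and multiplicities (the geometric multiplicity of λ is n − rank(A − λI), which equals the number of Jordan blocks for λ):
  λ = -1: algebraic multiplicity = 3, geometric multiplicity = 1

Determining the block sizes for each eigenvalue:
  λ = -1: one block (gm = 1), so the single block has size am = 3 → block sizes [3]

Assembling the blocks gives a Jordan form
J =
  [-1,  1,  0]
  [ 0, -1,  1]
  [ 0,  0, -1]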